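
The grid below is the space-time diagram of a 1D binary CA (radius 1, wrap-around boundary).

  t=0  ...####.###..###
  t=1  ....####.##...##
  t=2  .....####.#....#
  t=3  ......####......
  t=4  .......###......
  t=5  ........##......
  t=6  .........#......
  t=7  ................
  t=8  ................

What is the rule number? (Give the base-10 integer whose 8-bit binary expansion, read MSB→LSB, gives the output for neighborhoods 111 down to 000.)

  ###|#  b7=1 t=0,i=4
  ##.|#  b6=1 t=0,i=6
  #.#|#  b5=1 t=0,i=7
  #..|.  b4=0 t=0,i=0
  .##|.  b3=0 t=0,i=3
  .#.|.  b2=0 t=2,i=10
  ..#|.  b1=0 t=0,i=2
  ...|.  b0=0 t=0,i=1
  bits 11100000 = 224

224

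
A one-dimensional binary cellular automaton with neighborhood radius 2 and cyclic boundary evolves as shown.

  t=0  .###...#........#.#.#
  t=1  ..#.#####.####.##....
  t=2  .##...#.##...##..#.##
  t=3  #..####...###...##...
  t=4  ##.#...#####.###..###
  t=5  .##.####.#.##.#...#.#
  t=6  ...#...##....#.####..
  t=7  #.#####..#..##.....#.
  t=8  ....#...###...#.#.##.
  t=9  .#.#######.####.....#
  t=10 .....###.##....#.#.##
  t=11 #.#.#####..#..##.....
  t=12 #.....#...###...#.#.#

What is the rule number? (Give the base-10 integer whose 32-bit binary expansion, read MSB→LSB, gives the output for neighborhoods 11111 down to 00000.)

  nb #####: next=#  (t=1,i=6, bit31=1)
  nb ####.: next=.  (t=1,i=7, bit30=0)
  nb ###.#: next=#  (t=1,i=8, bit29=1)
  nb ###..: next=.  (t=0,i=3, bit28=0)
  nb ##.##: next=#  (t=1,i=9, bit27=1)
  nb ##.#.: next=#  (t=4,i=2, bit26=1)
  nb ##..#: next=.  (t=2,i=15, bit25=0)
  nb ##...: next=#  (t=0,i=4, bit24=1)
  nb #.###: next=.  (t=0,i=1, bit23=0)
  nb #.##.: next=.  (t=1,i=15, bit22=0)
  nb #.#.#: next=.  (t=0,i=18, bit21=0)
  nb #.#..: next=.  (t=4,i=3, bit20=0)
  nb #..##: next=.  (t=3,i=2, bit19=0)
  nb #..#.: next=#  (t=2,i=16, bit18=1)
  nb #...#: next=#  (t=0,i=5, bit17=1)
  nb #....: next=.  (t=0,i=9, bit16=0)
  nb .####: next=.  (t=1,i=5, bit15=0)
  nb .###.: next=#  (t=0,i=2, bit14=1)
  nb .##.#: next=.  (t=2,i=20, bit13=0)
  nb .##..: next=.  (t=1,i=16, bit12=0)
  nb .#.##: next=.  (t=0,i=0, bit11=0)
  nb .#.#.: next=.  (t=0,i=17, bit10=0)
  nb .#..#: next=#  (t=3,i=1, bit9=1)
  nb .#...: next=#  (t=0,i=8, bit8=1)
  nb ..###: next=#  (t=3,i=3, bit7=1)
  nb ..##.: next=.  (t=2,i=13, bit6=0)
  nb ..#.#: next=#  (t=0,i=16, bit5=1)
  nb ..#..: next=#  (t=0,i=7, bit4=1)
  nb ...##: next=#  (t=2,i=12, bit3=1)
  nb ...#.: next=#  (t=0,i=6, bit2=1)
  nb ....#: next=.  (t=0,i=14, bit1=0)
  nb .....: next=#  (t=0,i=10, bit0=1)
  bits 10101101000001100100001110111101 = 2902868925

2902868925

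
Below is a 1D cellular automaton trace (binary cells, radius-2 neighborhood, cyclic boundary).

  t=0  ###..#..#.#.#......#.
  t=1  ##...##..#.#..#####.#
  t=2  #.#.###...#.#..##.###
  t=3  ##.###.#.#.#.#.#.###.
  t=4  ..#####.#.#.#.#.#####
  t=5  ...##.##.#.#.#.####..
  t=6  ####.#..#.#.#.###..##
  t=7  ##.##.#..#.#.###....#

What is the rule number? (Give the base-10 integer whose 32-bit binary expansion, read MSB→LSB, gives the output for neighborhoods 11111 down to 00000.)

2910969439

  ##### -> #   bit 31 = 1  t=1,i=16
  ####. -> .   bit 30 = 0  t=1,i=17
  ###.# -> #   bit 29 = 1  t=1,i=18
  ###.. -> .   bit 28 = 0  t=0,i=2
  ##.## -> #   bit 27 = 1  t=1,i=19
  ##.#. -> #   bit 26 = 1  t=2,i=1
  ##..# -> .   bit 25 = 0  t=0,i=3
  ##... -> #   bit 24 = 1  t=1,i=2
  #.### -> #   bit 23 = 1  t=0,i=0
  #.##. -> .   bit 22 = 0  t=3,i=0
  #.#.# -> .   bit 21 = 0  t=0,i=10
  #.#.. -> .   bit 20 = 0  t=0,i=12
  #..## -> .   bit 19 = 0  t=1,i=13
  #..#. -> .   bit 18 = 0  t=0,i=4
  #...# -> .   bit 17 = 0  t=1,i=3
  #.... -> #   bit 16 = 1  t=0,i=14
  .#### -> #   bit 15 = 1  t=1,i=15
  .###. -> #   bit 14 = 1  t=0,i=1
  .##.# -> .   bit 13 = 0  t=2,i=16
  .##.. -> #   bit 12 = 1  t=1,i=6
  .#.## -> #   bit 11 = 1  t=0,i=20
  .#.#. -> #   bit 10 = 1  t=0,i=9
  .#..# -> #   bit 9 = 1  t=0,i=6
  .#... -> .   bit 8 = 0  t=0,i=13
  ..### -> .   bit 7 = 0  t=1,i=14
  ..##. -> #   bit 6 = 1  t=1,i=5
  ..#.# -> .   bit 5 = 0  t=0,i=8
  ..#.. -> #   bit 4 = 1  t=0,i=5
  ...## -> #   bit 3 = 1  t=1,i=4
  ...#. -> #   bit 2 = 1  t=0,i=18
  ....# -> #   bit 1 = 1  t=0,i=17
  ..... -> #   bit 0 = 1  t=0,i=15
  bits 10101101100000011101111001011111 = 2910969439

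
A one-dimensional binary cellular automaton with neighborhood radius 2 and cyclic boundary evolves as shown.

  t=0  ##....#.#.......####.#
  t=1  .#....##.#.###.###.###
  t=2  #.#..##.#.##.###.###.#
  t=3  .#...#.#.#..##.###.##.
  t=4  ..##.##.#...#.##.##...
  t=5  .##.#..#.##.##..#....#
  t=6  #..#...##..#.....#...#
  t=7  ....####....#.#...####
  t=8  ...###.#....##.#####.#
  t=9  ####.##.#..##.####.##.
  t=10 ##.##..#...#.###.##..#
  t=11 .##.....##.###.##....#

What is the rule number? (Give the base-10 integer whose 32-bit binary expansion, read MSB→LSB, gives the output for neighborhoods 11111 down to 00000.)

  [31] ##### => #  t=8,i=17
  [30] ####. => .  t=0,i=18
  [29] ###.# => #  t=0,i=19
  [28] ###.. => #  t=0,i=1
  [27] ##.## => #  t=0,i=20
  [26] ##.#. => #  t=1,i=0
  [25] ##..# => .  t=3,i=21
  [24] ##... => .  t=0,i=2
  [23] #.### => #  t=0,i=21
  [22] #.##. => .  t=2,i=10
  [21] #.#.# => .  t=1,i=9
  [20] #.#.. => .  t=0,i=8
  [19] #..## => .  t=2,i=4
  [18] #..#. => .  t=3,i=0
  [17] #...# => #  t=3,i=3
  [16] #.... => .  t=0,i=3
  [15] .#### => #  t=0,i=17
  [14] .###. => .  t=0,i=0
  [13] .##.# => .  t=1,i=7
  [12] .##.. => .  t=3,i=20
  [11] .#.## => #  t=1,i=10
  [10] .#.#. => #  t=0,i=7
  [9] .#..# => .  t=2,i=3
  [8] .#... => #  t=0,i=9
  [7] ..### => #  t=0,i=16
  [6] ..##. => #  t=1,i=6
  [5] ..#.# => #  t=0,i=6
  [4] ..#.. => .  t=3,i=1
  [3] ...## => #  t=0,i=15
  [2] ...#. => .  t=0,i=5
  [1] ....# => .  t=0,i=4
  [0] ..... => #  t=0,i=11
  bits 10111100100000101000110111101001 = 3162672617

3162672617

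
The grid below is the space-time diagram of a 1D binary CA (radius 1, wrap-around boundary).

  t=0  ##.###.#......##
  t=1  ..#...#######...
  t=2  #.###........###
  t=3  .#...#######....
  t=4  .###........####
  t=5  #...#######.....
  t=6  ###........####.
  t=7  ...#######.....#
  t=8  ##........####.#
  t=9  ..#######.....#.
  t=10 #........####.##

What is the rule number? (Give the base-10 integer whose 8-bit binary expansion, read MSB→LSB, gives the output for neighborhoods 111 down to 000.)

  ###|.  b7=0 t=0,i=0
  ##.|.  b6=0 t=0,i=1
  #.#|#  b5=1 t=0,i=2
  #..|#  b4=1 t=0,i=8
  .##|.  b3=0 t=0,i=3
  .#.|#  b2=1 t=0,i=7
  ..#|.  b1=0 t=0,i=13
  ...|#  b0=1 t=0,i=9
  bits 00110101 = 53

53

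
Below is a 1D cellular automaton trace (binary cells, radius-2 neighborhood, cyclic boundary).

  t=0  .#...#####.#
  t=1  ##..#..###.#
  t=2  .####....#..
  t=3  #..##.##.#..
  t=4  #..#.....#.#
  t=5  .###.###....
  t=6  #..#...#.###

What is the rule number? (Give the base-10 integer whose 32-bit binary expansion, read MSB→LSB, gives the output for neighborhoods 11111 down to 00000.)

  [31] ##### => #  t=0,i=7
  [30] ####. => #  t=0,i=8
  [29] ###.# => #  t=0,i=9
  [28] ###.. => #  t=1,i=1
  [27] ##.## => .  t=1,i=10
  [26] ##.#. => .  t=0,i=10
  [25] ##..# => #  t=1,i=2
  [24] ##... => .  t=2,i=5
  [23] #.### => .  t=1,i=11
  [22] #.##. => .  t=3,i=6
  [21] #.#.# => #  t=0,i=11
  [20] #.#.. => #  t=0,i=1
  [19] #..## => .  t=1,i=6
  [18] #..#. => #  t=1,i=3
  [17] #...# => .  t=0,i=3
  [16] #.... => #  t=2,i=6
  [15] .#### => .  t=0,i=6
  [14] .###. => .  t=1,i=0
  [13] .##.# => .  t=3,i=4
  [12] .##.. => .  t=4,i=0
  [11] .#.## => .  t=4,i=10
  [10] .#.#. => #  t=0,i=0
  [9] .#..# => .  t=1,i=5
  [8] .#... => .  t=0,i=2
  [7] ..### => .  t=0,i=5
  [6] ..##. => #  t=3,i=3
  [5] ..#.# => .  t=4,i=9
  [4] ..#.. => #  t=1,i=4
  [3] ...## => #  t=0,i=4
  [2] ...#. => .  t=2,i=8
  [1] ....# => #  t=2,i=7
  [0] ..... => #  t=4,i=6
  bits 11110010001101010000010001011011 = 4063560795

4063560795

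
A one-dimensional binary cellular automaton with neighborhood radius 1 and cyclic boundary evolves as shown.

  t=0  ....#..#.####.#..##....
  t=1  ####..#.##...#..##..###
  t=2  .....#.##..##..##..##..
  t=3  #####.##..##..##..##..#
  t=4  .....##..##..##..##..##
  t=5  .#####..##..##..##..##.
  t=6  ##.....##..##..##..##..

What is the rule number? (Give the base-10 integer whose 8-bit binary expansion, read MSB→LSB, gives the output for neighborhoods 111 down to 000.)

  ### -> .   bit 7 = 0  t=0,i=10
  ##. -> .   bit 6 = 0  t=0,i=12
  #.# -> #   bit 5 = 1  t=0,i=8
  #.. -> .   bit 4 = 0  t=0,i=5
  .## -> #   bit 3 = 1  t=0,i=9
  .#. -> .   bit 2 = 0  t=0,i=4
  ..# -> #   bit 1 = 1  t=0,i=3
  ... -> #   bit 0 = 1  t=0,i=0
  bits 00101011 = 43

43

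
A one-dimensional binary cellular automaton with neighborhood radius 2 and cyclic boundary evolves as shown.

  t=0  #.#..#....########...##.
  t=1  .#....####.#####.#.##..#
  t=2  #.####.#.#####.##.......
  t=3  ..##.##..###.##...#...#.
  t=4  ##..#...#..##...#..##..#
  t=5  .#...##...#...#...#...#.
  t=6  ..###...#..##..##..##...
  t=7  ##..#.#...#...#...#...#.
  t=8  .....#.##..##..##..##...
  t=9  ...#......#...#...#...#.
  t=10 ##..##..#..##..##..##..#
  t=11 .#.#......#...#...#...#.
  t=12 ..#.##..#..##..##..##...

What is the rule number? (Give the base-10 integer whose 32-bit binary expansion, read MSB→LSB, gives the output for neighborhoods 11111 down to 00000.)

  #####|#  b31=1 t=0,i=12
  ####.|.  b30=0 t=0,i=16
  ###.#|#  b29=1 t=1,i=9
  ###..|#  b28=1 t=0,i=17
  ##.##|#  b27=1 t=1,i=10
  ##.#.|#  b26=1 t=0,i=23
  ##..#|.  b25=0 t=1,i=21
  ##...|.  b24=0 t=0,i=18
  #.###|#  b23=1 t=1,i=11
  #.##.|.  b22=0 t=1,i=19
  #.#.#|.  b21=0 t=0,i=0
  #.#..|.  b20=0 t=0,i=2
  #..##|#  b19=1 t=3,i=8
  #..#.|.  b18=0 t=0,i=4
  #...#|#  b17=1 t=0,i=19
  #....|#  b16=1 t=0,i=7
  .####|#  b15=1 t=0,i=11
  .###.|.  b14=0 t=3,i=10
  .##.#|.  b13=0 t=0,i=22
  .##..|.  b12=0 t=1,i=20
  .#.##|.  b11=0 t=1,i=18
  .#.#.|#  b10=1 t=0,i=1
  .#..#|.  b9=0 t=0,i=3
  .#...|#  b8=1 t=0,i=6
  ..###|.  b7=0 t=0,i=10
  ..##.|.  b6=0 t=0,i=21
  ..#.#|.  b5=0 t=1,i=23
  ..#..|.  b4=0 t=0,i=5
  ...##|#  b3=1 t=0,i=9
  ...#.|.  b2=0 t=2,i=23
  ....#|#  b1=1 t=0,i=8
  .....|.  b0=0 t=2,i=19
  bits 10111100100010111000010100001010 = 3163260170

3163260170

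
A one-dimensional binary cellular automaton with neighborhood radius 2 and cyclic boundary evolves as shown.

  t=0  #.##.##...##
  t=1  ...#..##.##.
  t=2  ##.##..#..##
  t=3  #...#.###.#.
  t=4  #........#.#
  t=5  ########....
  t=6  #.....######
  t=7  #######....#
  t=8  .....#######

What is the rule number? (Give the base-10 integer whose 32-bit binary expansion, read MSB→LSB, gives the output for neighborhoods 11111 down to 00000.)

1427453595

  [31] ##### => .  t=5,i=2
  [30] ####. => #  t=2,i=0
  [29] ###.# => .  t=0,i=0
  [28] ###.. => #  t=5,i=7
  [27] ##.## => .  t=0,i=1
  [26] ##.#. => #  t=3,i=9
  [25] ##..# => .  t=2,i=5
  [24] ##... => #  t=0,i=7
  [23] #.### => .  t=3,i=6
  [22] #.##. => .  t=0,i=2
  [21] #.#.# => .  t=3,i=10
  [20] #.#.. => #  t=3,i=0
  [19] #..## => .  t=1,i=5
  [18] #..#. => #  t=2,i=6
  [17] #...# => .  t=0,i=8
  [16] #.... => #  t=1,i=0
  [15] .#### => .  t=2,i=11
  [14] .###. => .  t=0,i=11
  [13] .##.# => #  t=0,i=3
  [12] .##.. => #  t=0,i=6
  [11] .#.## => .  t=3,i=5
  [10] .#.#. => #  t=3,i=11
  [9] .#..# => #  t=1,i=4
  [8] .#... => .  t=3,i=1
  [7] ..### => #  t=0,i=10
  [6] ..##. => .  t=1,i=6
  [5] ..#.# => .  t=3,i=4
  [4] ..#.. => #  t=1,i=3
  [3] ...## => #  t=0,i=9
  [2] ...#. => .  t=1,i=2
  [1] ....# => #  t=1,i=1
  [0] ..... => #  t=4,i=3
  bits 01010101000101010011011010011011 = 1427453595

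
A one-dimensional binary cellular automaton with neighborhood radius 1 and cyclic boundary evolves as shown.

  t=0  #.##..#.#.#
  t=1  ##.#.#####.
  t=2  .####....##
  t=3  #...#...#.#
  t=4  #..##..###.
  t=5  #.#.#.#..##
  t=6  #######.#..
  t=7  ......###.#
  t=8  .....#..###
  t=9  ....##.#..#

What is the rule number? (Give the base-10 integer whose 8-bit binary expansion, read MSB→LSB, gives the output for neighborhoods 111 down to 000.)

  nb ###: next=.  (t=1,i=6, bit7=0)
  nb ##.: next=#  (t=0,i=0, bit6=1)
  nb #.#: next=#  (t=0,i=1, bit5=1)
  nb #..: next=.  (t=0,i=4, bit4=0)
  nb .##: next=.  (t=0,i=2, bit3=0)
  nb .#.: next=#  (t=0,i=6, bit2=1)
  nb ..#: next=#  (t=0,i=5, bit1=1)
  nb ...: next=.  (t=2,i=6, bit0=0)
  bits 01100110 = 102

102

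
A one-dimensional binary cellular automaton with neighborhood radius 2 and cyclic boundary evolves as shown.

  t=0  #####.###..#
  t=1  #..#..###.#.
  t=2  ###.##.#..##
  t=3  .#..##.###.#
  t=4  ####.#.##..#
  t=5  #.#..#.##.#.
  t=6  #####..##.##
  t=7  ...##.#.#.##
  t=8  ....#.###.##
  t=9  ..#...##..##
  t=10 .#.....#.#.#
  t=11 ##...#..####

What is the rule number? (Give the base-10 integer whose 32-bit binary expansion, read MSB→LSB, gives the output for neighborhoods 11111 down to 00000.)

  #####|.  b31=0 t=0,i=1
  ####.|#  b30=1 t=0,i=3
  ###.#|.  b29=0 t=0,i=4
  ###..|#  b28=1 t=0,i=8
  ##.##|.  b27=0 t=0,i=5
  ##.#.|.  b26=0 t=1,i=9
  ##..#|.  b25=0 t=0,i=9
  ##...|.  b24=0 t=7,i=0
  #.###|#  b23=1 t=0,i=6
  #.##.|#  b22=1 t=2,i=4
  #.#.#|#  b21=1 t=1,i=10
  #.#..|#  b20=1 t=1,i=0
  #..##|#  b19=1 t=0,i=10
  #..#.|#  b18=1 t=1,i=2
  #...#|.  b17=0 t=7,i=1
  #....|.  b16=0 t=8,i=1
  .####|#  b15=1 t=0,i=0
  .###.|#  b14=1 t=0,i=7
  .##.#|#  b13=1 t=2,i=5
  .##..|#  b12=1 t=4,i=8
  .#.##|.  b11=0 t=4,i=6
  .#.#.|#  b10=1 t=1,i=11
  .#..#|#  b9=1 t=1,i=1
  .#...|.  b8=0 t=9,i=3
  ..###|.  b7=0 t=0,i=11
  ..##.|.  b6=0 t=3,i=4
  ..#.#|.  b5=0 t=5,i=5
  ..#..|.  b4=0 t=1,i=3
  ...##|.  b3=0 t=7,i=2
  ...#.|.  b2=0 t=8,i=3
  ....#|#  b1=1 t=8,i=2
  .....|.  b0=0 t=10,i=4
  bits 01010000111111001111011000000010 = 1358755330

1358755330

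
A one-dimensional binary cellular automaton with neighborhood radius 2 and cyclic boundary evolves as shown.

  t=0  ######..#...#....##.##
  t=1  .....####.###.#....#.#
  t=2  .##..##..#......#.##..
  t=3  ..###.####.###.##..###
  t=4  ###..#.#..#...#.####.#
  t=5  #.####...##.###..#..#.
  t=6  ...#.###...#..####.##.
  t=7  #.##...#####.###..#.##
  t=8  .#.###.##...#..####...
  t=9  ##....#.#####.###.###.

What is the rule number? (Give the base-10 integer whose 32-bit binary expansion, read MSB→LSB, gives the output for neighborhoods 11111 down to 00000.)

  #####|.  b31=0 t=0,i=0
  ####.|.  b30=0 t=0,i=4
  ###.#|.  b29=0 t=1,i=8
  ###..|#  b28=1 t=0,i=5
  ##.##|#  b27=1 t=0,i=19
  ##.#.|.  b26=0 t=1,i=13
  ##..#|#  b25=1 t=0,i=6
  ##...|#  b24=1 t=2,i=20
  #.###|.  b23=0 t=0,i=20
  #.##.|.  b22=0 t=2,i=18
  #.#.#|.  b21=0 t=5,i=0
  #.#..|.  b20=0 t=1,i=14
  #..##|#  b19=1 t=2,i=4
  #..#.|#  b18=1 t=0,i=7
  #...#|#  b17=1 t=0,i=10
  #....|#  b16=1 t=0,i=14
  .####|#  b15=1 t=0,i=21
  .###.|.  b14=0 t=1,i=11
  .##.#|.  b13=0 t=0,i=18
  .##..|#  b12=1 t=2,i=2
  .#.##|.  b11=0 t=2,i=17
  .#.#.|.  b10=0 t=1,i=20
  .#..#|.  b9=0 t=4,i=8
  .#...|.  b8=0 t=0,i=9
  ..###|#  b7=1 t=1,i=5
  ..##.|.  b6=0 t=0,i=17
  ..#.#|#  b5=1 t=1,i=19
  ..#..|#  b4=1 t=0,i=8
  ...##|.  b3=0 t=0,i=16
  ...#.|#  b2=1 t=0,i=11
  ....#|.  b1=0 t=0,i=15
  .....|#  b0=1 t=1,i=2
  bits 00011011000011111001000010110101 = 454004917

454004917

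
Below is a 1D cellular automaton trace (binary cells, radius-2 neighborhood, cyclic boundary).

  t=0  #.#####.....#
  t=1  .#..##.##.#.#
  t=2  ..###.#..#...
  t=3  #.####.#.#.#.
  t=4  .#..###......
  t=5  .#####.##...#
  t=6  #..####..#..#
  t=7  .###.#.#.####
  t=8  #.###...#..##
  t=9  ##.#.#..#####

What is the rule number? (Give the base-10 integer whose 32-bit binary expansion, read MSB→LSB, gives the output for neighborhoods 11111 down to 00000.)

4010363634

  ##### -> #   bit 31 = 1  t=0,i=4
  ####. -> #   bit 30 = 1  t=0,i=5
  ###.# -> #   bit 29 = 1  t=2,i=4
  ###.. -> .   bit 28 = 0  t=0,i=6
  ##.## -> #   bit 27 = 1  t=0,i=1
  ##.#. -> #   bit 26 = 1  t=1,i=9
  ##..# -> #   bit 25 = 1  t=6,i=1
  ##... -> #   bit 24 = 1  t=0,i=7
  #.### -> .   bit 23 = 0  t=0,i=2
  #.##. -> .   bit 22 = 0  t=1,i=7
  #.#.# -> .   bit 21 = 0  t=1,i=10
  #.#.. -> .   bit 20 = 0  t=1,i=1
  #..## -> #   bit 19 = 1  t=1,i=3
  #..#. -> .   bit 18 = 0  t=2,i=8
  #...# -> .   bit 17 = 0  t=5,i=10
  #.... -> #   bit 16 = 1  t=0,i=8
  .#### -> .   bit 15 = 0  t=0,i=3
  .###. -> #   bit 14 = 1  t=2,i=3
  .##.# -> .   bit 13 = 0  t=0,i=0
  .##.. -> .   bit 12 = 0  t=5,i=8
  .#.## -> #   bit 11 = 1  t=3,i=1
  .#.#. -> .   bit 10 = 0  t=1,i=0
  .#..# -> #   bit 9 = 1  t=1,i=2
  .#... -> .   bit 8 = 0  t=2,i=10
  ..### -> #   bit 7 = 1  t=2,i=2
  ..##. -> #   bit 6 = 1  t=0,i=12
  ..#.# -> #   bit 5 = 1  t=5,i=12
  ..#.. -> #   bit 4 = 1  t=2,i=9
  ...## -> .   bit 3 = 0  t=0,i=11
  ...#. -> .   bit 2 = 0  t=4,i=0
  ....# -> #   bit 1 = 1  t=0,i=10
  ..... -> .   bit 0 = 0  t=0,i=9
  bits 11101111000010010100101011110010 = 4010363634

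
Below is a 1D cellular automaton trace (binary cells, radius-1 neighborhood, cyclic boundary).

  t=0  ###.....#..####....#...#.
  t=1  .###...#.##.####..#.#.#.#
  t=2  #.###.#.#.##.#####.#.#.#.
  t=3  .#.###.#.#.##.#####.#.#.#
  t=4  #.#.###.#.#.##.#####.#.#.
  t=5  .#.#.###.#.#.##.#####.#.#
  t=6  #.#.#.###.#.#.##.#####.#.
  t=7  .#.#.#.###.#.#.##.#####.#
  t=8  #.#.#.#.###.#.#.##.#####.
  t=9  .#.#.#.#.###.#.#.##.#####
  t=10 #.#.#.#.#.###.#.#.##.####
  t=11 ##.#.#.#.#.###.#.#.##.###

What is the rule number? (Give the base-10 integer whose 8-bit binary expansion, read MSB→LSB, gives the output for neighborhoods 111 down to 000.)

  ### -> #   bit 7 = 1  t=0,i=1
  ##. -> #   bit 6 = 1  t=0,i=2
  #.# -> #   bit 5 = 1  t=0,i=24
  #.. -> #   bit 4 = 1  t=0,i=3
  .## -> .   bit 3 = 0  t=0,i=0
  .#. -> .   bit 2 = 0  t=0,i=8
  ..# -> #   bit 1 = 1  t=0,i=7
  ... -> .   bit 0 = 0  t=0,i=4
  bits 11110010 = 242

242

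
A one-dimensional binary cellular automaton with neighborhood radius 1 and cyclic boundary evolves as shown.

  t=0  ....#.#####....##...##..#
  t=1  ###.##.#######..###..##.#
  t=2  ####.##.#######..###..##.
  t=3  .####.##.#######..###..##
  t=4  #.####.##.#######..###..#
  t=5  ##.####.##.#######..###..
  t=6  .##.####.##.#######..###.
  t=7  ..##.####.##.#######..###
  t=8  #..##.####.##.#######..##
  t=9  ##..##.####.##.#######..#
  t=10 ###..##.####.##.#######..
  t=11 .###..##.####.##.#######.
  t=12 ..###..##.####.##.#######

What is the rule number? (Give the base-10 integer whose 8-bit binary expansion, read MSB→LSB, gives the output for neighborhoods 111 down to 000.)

  [7] ### => #  t=0,i=7
  [6] ##. => #  t=0,i=10
  [5] #.# => #  t=0,i=5
  [4] #.. => #  t=0,i=0
  [3] .## => .  t=0,i=6
  [2] .#. => #  t=0,i=4
  [1] ..# => .  t=0,i=3
  [0] ... => #  t=0,i=1
  bits 11110101 = 245

245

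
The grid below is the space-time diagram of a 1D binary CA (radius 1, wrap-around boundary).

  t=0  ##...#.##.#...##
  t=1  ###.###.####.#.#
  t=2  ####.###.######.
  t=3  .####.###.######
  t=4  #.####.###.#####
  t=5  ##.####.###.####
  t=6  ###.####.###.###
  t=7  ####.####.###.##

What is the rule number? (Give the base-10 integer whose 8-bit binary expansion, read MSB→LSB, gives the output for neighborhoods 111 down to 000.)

246

  nb ###: next=#  (t=0,i=0, bit7=1)
  nb ##.: next=#  (t=0,i=1, bit6=1)
  nb #.#: next=#  (t=0,i=6, bit5=1)
  nb #..: next=#  (t=0,i=2, bit4=1)
  nb .##: next=.  (t=0,i=7, bit3=0)
  nb .#.: next=#  (t=0,i=5, bit2=1)
  nb ..#: next=#  (t=0,i=4, bit1=1)
  nb ...: next=.  (t=0,i=3, bit0=0)
  bits 11110110 = 246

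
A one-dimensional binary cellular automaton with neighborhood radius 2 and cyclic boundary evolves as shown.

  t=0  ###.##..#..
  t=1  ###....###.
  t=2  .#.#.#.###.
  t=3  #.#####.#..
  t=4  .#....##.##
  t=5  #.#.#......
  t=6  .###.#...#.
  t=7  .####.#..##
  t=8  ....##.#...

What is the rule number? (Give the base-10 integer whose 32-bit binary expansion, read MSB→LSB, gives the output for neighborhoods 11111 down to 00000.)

  [31] ##### => .  t=3,i=4
  [30] ####. => .  t=3,i=5
  [29] ###.# => #  t=0,i=2
  [28] ###.. => .  t=1,i=2
  [27] ##.## => .  t=0,i=3
  [26] ##.#. => #  t=3,i=7
  [25] ##..# => .  t=0,i=6
  [24] ##... => #  t=1,i=3
  [23] #.### => .  t=1,i=0
  [22] #.##. => .  t=0,i=4
  [21] #.#.# => #  t=2,i=3
  [20] #.#.. => .  t=3,i=8
  [19] #..## => .  t=0,i=10
  [18] #..#. => #  t=0,i=7
  [17] #...# => .  t=6,i=7
  [16] #.... => .  t=1,i=4
  [15] .#### => .  t=3,i=3
  [14] .###. => #  t=0,i=1
  [13] .##.# => .  t=4,i=7
  [12] .##.. => .  t=0,i=5
  [11] .#.## => #  t=2,i=6
  [10] .#.#. => #  t=2,i=2
  [9] .#..# => #  t=0,i=9
  [8] .#... => #  t=4,i=2
  [7] ..### => #  t=0,i=0
  [6] ..##. => .  t=4,i=6
  [5] ..#.# => .  t=2,i=1
  [4] ..#.. => #  t=0,i=8
  [3] ...## => .  t=1,i=6
  [2] ...#. => .  t=5,i=10
  [1] ....# => #  t=1,i=5
  [0] ..... => .  t=5,i=7
  bits 00100101001001000100111110010010 = 623136658

623136658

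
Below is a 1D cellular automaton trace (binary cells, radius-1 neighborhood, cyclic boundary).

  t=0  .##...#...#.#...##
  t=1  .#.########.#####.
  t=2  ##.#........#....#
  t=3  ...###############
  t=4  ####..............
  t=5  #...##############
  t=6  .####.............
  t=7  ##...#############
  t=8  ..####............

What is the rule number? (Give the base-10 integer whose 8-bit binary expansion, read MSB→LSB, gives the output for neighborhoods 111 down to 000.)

  [7] ### => .  t=1,i=4
  [6] ##. => .  t=0,i=2
  [5] #.# => .  t=0,i=0
  [4] #.. => #  t=0,i=3
  [3] .## => #  t=0,i=1
  [2] .#. => #  t=0,i=6
  [1] ..# => #  t=0,i=5
  [0] ... => #  t=0,i=4
  bits 00011111 = 31

31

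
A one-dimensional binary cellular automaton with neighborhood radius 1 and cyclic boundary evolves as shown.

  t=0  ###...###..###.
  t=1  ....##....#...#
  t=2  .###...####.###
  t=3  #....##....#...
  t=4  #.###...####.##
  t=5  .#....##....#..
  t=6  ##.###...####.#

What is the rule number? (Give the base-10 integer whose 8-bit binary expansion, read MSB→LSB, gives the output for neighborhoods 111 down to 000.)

39

  ### -> .   bit 7 = 0  t=0,i=1
  ##. -> .   bit 6 = 0  t=0,i=2
  #.# -> #   bit 5 = 1  t=0,i=14
  #.. -> .   bit 4 = 0  t=0,i=3
  .## -> .   bit 3 = 0  t=0,i=0
  .#. -> #   bit 2 = 1  t=1,i=10
  ..# -> #   bit 1 = 1  t=0,i=5
  ... -> #   bit 0 = 1  t=0,i=4
  bits 00100111 = 39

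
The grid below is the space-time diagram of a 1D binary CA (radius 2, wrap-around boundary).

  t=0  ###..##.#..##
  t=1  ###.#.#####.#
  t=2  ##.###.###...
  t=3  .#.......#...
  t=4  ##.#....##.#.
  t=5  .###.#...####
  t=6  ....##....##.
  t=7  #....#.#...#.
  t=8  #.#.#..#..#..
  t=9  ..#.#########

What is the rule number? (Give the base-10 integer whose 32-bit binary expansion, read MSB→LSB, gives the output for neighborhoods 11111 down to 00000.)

  #####|#  b31=1 t=0,i=0
  ####.|#  b30=1 t=0,i=1
  ###.#|.  b29=0 t=1,i=2
  ###..|#  b28=1 t=0,i=2
  ##.##|.  b27=0 t=1,i=11
  ##.#.|#  b26=1 t=0,i=7
  ##..#|.  b25=0 t=0,i=3
  ##...|.  b24=0 t=2,i=10
  #.###|.  b23=0 t=1,i=6
  #.##.|.  b22=0 t=4,i=0
  #.#.#|#  b21=1 t=1,i=4
  #.#..|#  b20=1 t=0,i=8
  #..##|#  b19=1 t=0,i=4
  #..#.|#  b18=1 t=8,i=6
  #...#|.  b17=0 t=2,i=11
  #....|#  b16=1 t=3,i=3
  .####|#  b15=1 t=0,i=12
  .###.|.  b14=0 t=2,i=4
  .##.#|#  b13=1 t=0,i=6
  .##..|#  b12=1 t=6,i=5
  .#.##|#  b11=1 t=1,i=5
  .#.#.|.  b10=0 t=7,i=6
  .#..#|#  b9=1 t=0,i=9
  .#...|.  b8=0 t=3,i=2
  ..###|.  b7=0 t=0,i=11
  ..##.|.  b6=0 t=0,i=5
  ..#.#|.  b5=0 t=7,i=5
  ..#..|#  b4=1 t=3,i=1
  ...##|.  b3=0 t=2,i=12
  ...#.|#  b2=1 t=3,i=0
  ....#|.  b1=0 t=3,i=7
  .....|.  b0=0 t=3,i=4
  bits 11010100001111011011101000010100 = 3560815124

3560815124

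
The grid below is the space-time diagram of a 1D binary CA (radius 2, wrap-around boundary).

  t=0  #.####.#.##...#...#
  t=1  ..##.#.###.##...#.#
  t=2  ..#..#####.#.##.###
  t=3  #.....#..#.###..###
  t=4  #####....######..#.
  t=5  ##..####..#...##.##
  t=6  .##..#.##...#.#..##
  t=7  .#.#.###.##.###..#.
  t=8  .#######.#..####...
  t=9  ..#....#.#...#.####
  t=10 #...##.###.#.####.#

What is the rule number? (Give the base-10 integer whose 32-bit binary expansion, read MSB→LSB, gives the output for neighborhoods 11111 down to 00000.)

  nb #####: next=.  (t=2,i=7, bit31=0)
  nb ####.: next=.  (t=0,i=4, bit30=0)
  nb ###.#: next=#  (t=0,i=5, bit29=1)
  nb ###..: next=#  (t=2,i=18, bit28=1)
  nb ##.##: next=.  (t=0,i=1, bit27=0)
  nb ##.#.: next=.  (t=0,i=6, bit26=0)
  nb ##..#: next=#  (t=2,i=0, bit25=1)
  nb ##...: next=#  (t=0,i=11, bit24=1)
  nb #.###: next=#  (t=0,i=2, bit23=1)
  nb #.##.: next=#  (t=0,i=9, bit22=1)
  nb #.#.#: next=#  (t=0,i=7, bit21=1)
  nb #.#..: next=#  (t=1,i=18, bit20=1)
  nb #..##: next=.  (t=1,i=1, bit19=0)
  nb #..#.: next=.  (t=2,i=1, bit18=0)
  nb #...#: next=#  (t=0,i=12, bit17=1)
  nb #....: next=#  (t=3,i=2, bit16=1)
  nb .####: next=#  (t=0,i=3, bit15=1)
  nb .###.: next=#  (t=1,i=8, bit14=1)
  nb .##.#: next=.  (t=0,i=0, bit13=0)
  nb .##..: next=.  (t=0,i=10, bit12=0)
  nb .#.##: next=#  (t=0,i=8, bit11=1)
  nb .#.#.: next=#  (t=1,i=17, bit10=1)
  nb .#..#: next=.  (t=1,i=0, bit9=0)
  nb .#...: next=.  (t=0,i=15, bit8=0)
  nb ..###: next=.  (t=2,i=5, bit7=0)
  nb ..##.: next=#  (t=0,i=18, bit6=1)
  nb ..#.#: next=#  (t=1,i=16, bit5=1)
  nb ..#..: next=.  (t=0,i=14, bit4=0)
  nb ...##: next=.  (t=0,i=17, bit3=0)
  nb ...#.: next=.  (t=0,i=13, bit2=0)
  nb ....#: next=#  (t=3,i=4, bit1=1)
  nb .....: next=#  (t=3,i=3, bit0=1)
  bits 00110011111100111100110001100011 = 871615587

871615587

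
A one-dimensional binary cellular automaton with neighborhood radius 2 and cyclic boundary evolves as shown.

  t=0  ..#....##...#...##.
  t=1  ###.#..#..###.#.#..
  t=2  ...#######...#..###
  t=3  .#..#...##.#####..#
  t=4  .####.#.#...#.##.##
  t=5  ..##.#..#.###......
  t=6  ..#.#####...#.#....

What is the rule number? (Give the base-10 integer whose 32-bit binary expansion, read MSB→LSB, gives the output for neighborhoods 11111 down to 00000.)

  nb #####: next=.  (t=2,i=5, bit31=0)
  nb ####.: next=#  (t=2,i=8, bit30=1)
  nb ###.#: next=.  (t=1,i=2, bit29=0)
  nb ###..: next=#  (t=2,i=9, bit28=1)
  nb ##.##: next=.  (t=3,i=10, bit27=0)
  nb ##.#.: next=#  (t=1,i=3, bit26=1)
  nb ##..#: next=.  (t=3,i=16, bit25=0)
  nb ##...: next=.  (t=0,i=9, bit24=0)
  nb #.###: next=.  (t=3,i=11, bit23=0)
  nb #.##.: next=.  (t=4,i=14, bit22=0)
  nb #.#.#: next=.  (t=1,i=14, bit21=0)
  nb #.#..: next=#  (t=1,i=4, bit20=1)
  nb #..##: next=#  (t=1,i=9, bit19=1)
  nb #..#.: next=#  (t=1,i=6, bit18=1)
  nb #...#: next=#  (t=0,i=0, bit17=1)
  nb #....: next=#  (t=0,i=4, bit16=1)
  nb .####: next=#  (t=2,i=4, bit15=1)
  nb .###.: next=.  (t=1,i=1, bit14=0)
  nb .##.#: next=.  (t=3,i=9, bit13=0)
  nb .##..: next=.  (t=0,i=8, bit12=0)
  nb .#.##: next=.  (t=4,i=13, bit11=0)
  nb .#.#.: next=.  (t=1,i=15, bit10=0)
  nb .#..#: next=#  (t=1,i=5, bit9=1)
  nb .#...: next=.  (t=0,i=3, bit8=0)
  nb ..###: next=.  (t=1,i=0, bit7=0)
  nb ..##.: next=#  (t=0,i=7, bit6=1)
  nb ..#.#: next=#  (t=3,i=18, bit5=1)
  nb ..#..: next=#  (t=0,i=2, bit4=1)
  nb ...##: next=.  (t=0,i=6, bit3=0)
  nb ...#.: next=#  (t=0,i=1, bit2=1)
  nb ....#: next=.  (t=0,i=5, bit1=0)
  nb .....: next=.  (t=5,i=15, bit0=0)
  bits 01010100000111111000001001110100 = 1411351156

1411351156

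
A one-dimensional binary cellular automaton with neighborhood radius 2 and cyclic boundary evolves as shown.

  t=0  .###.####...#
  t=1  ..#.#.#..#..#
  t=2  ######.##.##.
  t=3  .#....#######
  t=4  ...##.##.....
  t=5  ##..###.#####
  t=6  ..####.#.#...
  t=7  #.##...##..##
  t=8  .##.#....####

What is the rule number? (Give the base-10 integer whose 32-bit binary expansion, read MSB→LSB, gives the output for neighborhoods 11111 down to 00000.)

191751843

  #####|.  b31=0 t=2,i=2
  ####.|.  b30=0 t=0,i=7
  ###.#|.  b29=0 t=0,i=3
  ###..|.  b28=0 t=0,i=8
  ##.##|#  b27=1 t=0,i=4
  ##.#.|.  b26=0 t=3,i=0
  ##..#|#  b25=1 t=5,i=2
  ##...|#  b24=1 t=0,i=9
  #.###|.  b23=0 t=0,i=1
  #.##.|#  b22=1 t=2,i=7
  #.#.#|#  b21=1 t=1,i=4
  #.#..|.  b20=0 t=1,i=6
  #..##|#  b19=1 t=5,i=3
  #..#.|#  b18=1 t=1,i=1
  #...#|.  b17=0 t=0,i=10
  #....|#  b16=1 t=3,i=3
  .####|#  b15=1 t=0,i=6
  .###.|#  b14=1 t=0,i=2
  .##.#|#  b13=1 t=2,i=8
  .##..|.  b12=0 t=4,i=7
  .#.##|.  b11=0 t=0,i=0
  .#.#.|#  b10=1 t=1,i=3
  .#..#|#  b9=1 t=1,i=0
  .#...|.  b8=0 t=3,i=2
  ..###|#  b7=1 t=3,i=6
  ..##.|.  b6=0 t=4,i=3
  ..#.#|#  b5=1 t=0,i=12
  ..#..|.  b4=0 t=1,i=9
  ...##|.  b3=0 t=3,i=5
  ...#.|.  b2=0 t=0,i=11
  ....#|#  b1=1 t=3,i=4
  .....|#  b0=1 t=4,i=0
  bits 00001011011011011110011010100011 = 191751843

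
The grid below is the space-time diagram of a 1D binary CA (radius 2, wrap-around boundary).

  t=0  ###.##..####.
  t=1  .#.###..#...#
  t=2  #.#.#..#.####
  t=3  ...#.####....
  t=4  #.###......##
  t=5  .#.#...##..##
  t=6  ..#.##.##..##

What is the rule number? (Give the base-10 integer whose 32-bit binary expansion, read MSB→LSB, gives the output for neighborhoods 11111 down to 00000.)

  ##### -> .   bit 31 = 0  t=2,i=11
  ####. -> .   bit 30 = 0  t=0,i=10
  ###.# -> .   bit 29 = 0  t=0,i=2
  ###.. -> .   bit 28 = 0  t=1,i=5
  ##.## -> #   bit 27 = 1  t=0,i=3
  ##.#. -> .   bit 26 = 0  t=2,i=1
  ##..# -> .   bit 25 = 0  t=0,i=6
  ##... -> .   bit 24 = 0  t=3,i=9
  #.### -> .   bit 23 = 0  t=0,i=0
  #.##. -> #   bit 22 = 1  t=0,i=4
  #.#.# -> .   bit 21 = 0  t=1,i=1
  #.#.. -> .   bit 20 = 0  t=2,i=4
  #..## -> .   bit 19 = 0  t=0,i=7
  #..#. -> #   bit 18 = 1  t=1,i=7
  #...# -> #   bit 17 = 1  t=1,i=10
  #.... -> .   bit 16 = 0  t=3,i=10
  .#### -> .   bit 15 = 0  t=0,i=9
  .###. -> #   bit 14 = 1  t=0,i=1
  .##.# -> #   bit 13 = 1  t=5,i=12
  .##.. -> #   bit 12 = 1  t=0,i=5
  .#.## -> #   bit 11 = 1  t=1,i=2
  .#.#. -> #   bit 10 = 1  t=1,i=0
  .#..# -> #   bit 9 = 1  t=2,i=5
  .#... -> #   bit 8 = 1  t=1,i=9
  ..### -> #   bit 7 = 1  t=0,i=8
  ..##. -> #   bit 6 = 1  t=5,i=7
  ..#.# -> #   bit 5 = 1  t=1,i=12
  ..#.. -> .   bit 4 = 0  t=1,i=8
  ...## -> .   bit 3 = 0  t=4,i=10
  ...#. -> #   bit 2 = 1  t=1,i=11
  ....# -> .   bit 1 = 0  t=3,i=1
  ..... -> #   bit 0 = 1  t=3,i=0
  bits 00001000010001100111111111100101 = 138837989

138837989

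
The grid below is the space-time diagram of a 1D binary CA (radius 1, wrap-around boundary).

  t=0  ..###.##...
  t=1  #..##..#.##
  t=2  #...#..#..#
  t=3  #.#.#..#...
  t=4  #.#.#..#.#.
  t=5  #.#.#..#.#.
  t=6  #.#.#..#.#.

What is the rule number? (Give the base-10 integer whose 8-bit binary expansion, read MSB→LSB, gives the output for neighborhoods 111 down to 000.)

  ###|#  b7=1 t=0,i=3
  ##.|#  b6=1 t=0,i=4
  #.#|.  b5=0 t=0,i=5
  #..|.  b4=0 t=0,i=8
  .##|.  b3=0 t=0,i=2
  .#.|#  b2=1 t=1,i=7
  ..#|.  b1=0 t=0,i=1
  ...|#  b0=1 t=0,i=0
  bits 11000101 = 197

197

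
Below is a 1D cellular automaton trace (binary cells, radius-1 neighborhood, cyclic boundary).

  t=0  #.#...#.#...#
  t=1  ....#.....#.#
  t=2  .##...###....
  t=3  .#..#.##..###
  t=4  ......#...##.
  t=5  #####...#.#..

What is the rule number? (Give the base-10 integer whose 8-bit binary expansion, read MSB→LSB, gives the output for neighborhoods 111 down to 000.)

137

  nb ###: next=#  (t=2,i=7, bit7=1)
  nb ##.: next=.  (t=0,i=0, bit6=0)
  nb #.#: next=.  (t=0,i=1, bit5=0)
  nb #..: next=.  (t=0,i=3, bit4=0)
  nb .##: next=#  (t=0,i=12, bit3=1)
  nb .#.: next=.  (t=0,i=2, bit2=0)
  nb ..#: next=.  (t=0,i=5, bit1=0)
  nb ...: next=#  (t=0,i=4, bit0=1)
  bits 10001001 = 137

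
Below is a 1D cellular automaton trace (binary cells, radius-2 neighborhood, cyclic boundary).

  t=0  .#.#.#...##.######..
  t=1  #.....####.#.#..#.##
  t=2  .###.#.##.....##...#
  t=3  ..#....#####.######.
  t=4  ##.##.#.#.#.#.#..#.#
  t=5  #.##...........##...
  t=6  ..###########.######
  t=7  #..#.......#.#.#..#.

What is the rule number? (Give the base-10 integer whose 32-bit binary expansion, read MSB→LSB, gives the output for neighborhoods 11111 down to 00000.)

  ##### -> .   bit 31 = 0  t=0,i=14
  ####. -> #   bit 30 = 1  t=0,i=16
  ###.# -> .   bit 29 = 0  t=1,i=9
  ###.. -> .   bit 28 = 0  t=0,i=17
  ##.## -> #   bit 27 = 1  t=0,i=11
  ##.#. -> .   bit 26 = 0  t=1,i=10
  ##..# -> #   bit 25 = 1  t=6,i=0
  ##... -> #   bit 24 = 1  t=0,i=18
  #.### -> .   bit 23 = 0  t=0,i=12
  #.##. -> #   bit 22 = 1  t=2,i=7
  #.#.# -> .   bit 21 = 0  t=0,i=3
  #.#.. -> .   bit 20 = 0  t=0,i=5
  #..## -> .   bit 19 = 0  t=6,i=1
  #..#. -> #   bit 18 = 1  t=1,i=15
  #...# -> #   bit 17 = 1  t=0,i=7
  #.... -> #   bit 16 = 1  t=1,i=2
  .#### -> #   bit 15 = 1  t=0,i=13
  .###. -> #   bit 14 = 1  t=1,i=19
  .##.# -> .   bit 13 = 0  t=0,i=10
  .##.. -> #   bit 12 = 1  t=2,i=8
  .#.## -> .   bit 11 = 0  t=1,i=17
  .#.#. -> .   bit 10 = 0  t=0,i=2
  .#..# -> #   bit 9 = 1  t=1,i=14
  .#... -> #   bit 8 = 1  t=0,i=6
  ..### -> .   bit 7 = 0  t=1,i=6
  ..##. -> #   bit 6 = 1  t=0,i=9
  ..#.# -> .   bit 5 = 0  t=0,i=1
  ..#.. -> .   bit 4 = 0  t=3,i=2
  ...## -> #   bit 3 = 1  t=0,i=8
  ...#. -> #   bit 2 = 1  t=0,i=0
  ....# -> .   bit 1 = 0  t=1,i=4
  ..... -> #   bit 0 = 1  t=1,i=3
  bits 01001011010001111101001101001101 = 1262998349

1262998349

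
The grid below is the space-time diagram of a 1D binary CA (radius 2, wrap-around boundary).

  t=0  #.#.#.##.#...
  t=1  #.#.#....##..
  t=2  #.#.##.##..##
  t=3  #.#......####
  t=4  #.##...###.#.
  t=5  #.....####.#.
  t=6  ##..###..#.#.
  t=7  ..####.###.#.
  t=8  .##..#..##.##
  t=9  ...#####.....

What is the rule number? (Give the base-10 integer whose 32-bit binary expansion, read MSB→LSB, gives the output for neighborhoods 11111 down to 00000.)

  ##### -> #   bit 31 = 1  t=3,i=11
  ####. -> .   bit 30 = 0  t=3,i=12
  ###.# -> #   bit 29 = 1  t=2,i=0
  ###.. -> .   bit 28 = 0  t=6,i=6
  ##.## -> .   bit 27 = 0  t=2,i=6
  ##.#. -> .   bit 26 = 0  t=0,i=8
  ##..# -> #   bit 25 = 1  t=1,i=11
  ##... -> .   bit 24 = 0  t=4,i=4
  #.### -> .   bit 23 = 0  t=7,i=7
  #.##. -> .   bit 22 = 0  t=0,i=6
  #.#.# -> #   bit 21 = 1  t=0,i=2
  #.#.. -> #   bit 20 = 1  t=0,i=9
  #..## -> #   bit 19 = 1  t=2,i=10
  #..#. -> #   bit 18 = 1  t=1,i=12
  #...# -> .   bit 17 = 0  t=0,i=11
  #.... -> .   bit 16 = 0  t=1,i=6
  .#### -> .   bit 15 = 0  t=3,i=10
  .###. -> #   bit 14 = 1  t=2,i=12
  .##.# -> .   bit 13 = 0  t=0,i=7
  .##.. -> .   bit 12 = 0  t=1,i=10
  .#.## -> .   bit 11 = 0  t=0,i=5
  .#.#. -> .   bit 10 = 0  t=0,i=1
  .#..# -> #   bit 9 = 1  t=8,i=6
  .#... -> #   bit 8 = 1  t=0,i=10
  ..### -> #   bit 7 = 1  t=2,i=11
  ..##. -> .   bit 6 = 0  t=1,i=9
  ..#.# -> #   bit 5 = 1  t=0,i=0
  ..#.. -> #   bit 4 = 1  t=8,i=5
  ...## -> #   bit 3 = 1  t=1,i=8
  ...#. -> .   bit 2 = 0  t=0,i=12
  ....# -> #   bit 1 = 1  t=1,i=7
  ..... -> .   bit 0 = 0  t=3,i=5
  bits 10100010001111000100001110111010 = 2721858490

2721858490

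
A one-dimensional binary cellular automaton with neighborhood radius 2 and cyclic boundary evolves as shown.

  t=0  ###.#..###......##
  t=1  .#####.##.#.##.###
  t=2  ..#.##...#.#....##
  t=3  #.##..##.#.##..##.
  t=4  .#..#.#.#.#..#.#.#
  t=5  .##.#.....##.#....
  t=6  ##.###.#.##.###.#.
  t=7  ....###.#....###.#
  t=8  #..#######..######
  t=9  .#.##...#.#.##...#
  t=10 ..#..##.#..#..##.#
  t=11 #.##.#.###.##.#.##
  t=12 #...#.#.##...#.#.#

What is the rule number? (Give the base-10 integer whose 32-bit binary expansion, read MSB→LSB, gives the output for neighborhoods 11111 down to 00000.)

  [31] ##### => .  t=0,i=0
  [30] ####. => #  t=0,i=1
  [29] ###.# => #  t=0,i=2
  [28] ###.. => .  t=0,i=9
  [27] ##.## => .  t=1,i=0
  [26] ##.#. => #  t=0,i=3
  [25] ##..# => #  t=2,i=0
  [24] ##... => #  t=0,i=10
  [23] #.### => .  t=1,i=1
  [22] #.##. => .  t=1,i=7
  [21] #.#.# => .  t=1,i=10
  [20] #.#.. => #  t=0,i=4
  [19] #..## => .  t=0,i=6
  [18] #..#. => .  t=2,i=1
  [17] #...# => #  t=2,i=7
  [16] #.... => .  t=0,i=11
  [15] .#### => #  t=0,i=17
  [14] .###. => #  t=0,i=8
  [13] .##.# => .  t=1,i=8
  [12] .##.. => .  t=2,i=5
  [11] .#.## => #  t=1,i=11
  [10] .#.#. => .  t=2,i=10
  [9] .#..# => #  t=0,i=5
  [8] .#... => #  t=2,i=12
  [7] ..### => #  t=0,i=7
  [6] ..##. => #  t=2,i=16
  [5] ..#.# => #  t=2,i=2
  [4] ..#.. => #  t=10,i=2
  [3] ...## => #  t=0,i=15
  [2] ...#. => .  t=2,i=8
  [1] ....# => .  t=0,i=14
  [0] ..... => #  t=0,i=12
  bits 01100111000100101100101111111001 = 1729285113

1729285113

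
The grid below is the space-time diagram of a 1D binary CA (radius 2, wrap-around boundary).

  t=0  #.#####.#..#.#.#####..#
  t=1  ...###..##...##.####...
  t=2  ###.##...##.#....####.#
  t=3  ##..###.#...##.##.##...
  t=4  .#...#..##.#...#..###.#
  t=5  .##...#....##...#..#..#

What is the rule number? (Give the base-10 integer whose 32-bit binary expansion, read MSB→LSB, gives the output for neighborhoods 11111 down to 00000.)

3513834251

  #####|#  b31=1 t=0,i=4
  ####.|#  b30=1 t=0,i=5
  ###.#|.  b29=0 t=0,i=6
  ###..|#  b28=1 t=0,i=19
  ##.##|.  b27=0 t=0,i=1
  ##.#.|.  b26=0 t=0,i=7
  ##..#|.  b25=0 t=0,i=20
  ##...|#  b24=1 t=1,i=10
  #.###|.  b23=0 t=0,i=2
  #.##.|#  b22=1 t=2,i=4
  #.#.#|#  b21=1 t=0,i=13
  #.#..|#  b20=1 t=0,i=8
  #..##|.  b19=0 t=0,i=21
  #..#.|.  b18=0 t=0,i=10
  #...#|.  b17=0 t=1,i=11
  #....|.  b16=0 t=1,i=21
  .####|#  b15=1 t=0,i=3
  .###.|#  b14=1 t=1,i=4
  .##.#|.  b13=0 t=0,i=0
  .##..|#  b12=1 t=1,i=9
  .#.##|#  b11=1 t=0,i=14
  .#.#.|.  b10=0 t=0,i=12
  .#..#|#  b9=1 t=0,i=9
  .#...|#  b8=1 t=2,i=13
  ..###|.  b7=0 t=1,i=3
  ..##.|.  b6=0 t=0,i=22
  ..#.#|.  b5=0 t=0,i=11
  ..#..|.  b4=0 t=4,i=5
  ...##|#  b3=1 t=1,i=2
  ...#.|.  b2=0 t=4,i=4
  ....#|#  b1=1 t=1,i=1
  .....|#  b0=1 t=1,i=0
  bits 11010001011100001101101100001011 = 3513834251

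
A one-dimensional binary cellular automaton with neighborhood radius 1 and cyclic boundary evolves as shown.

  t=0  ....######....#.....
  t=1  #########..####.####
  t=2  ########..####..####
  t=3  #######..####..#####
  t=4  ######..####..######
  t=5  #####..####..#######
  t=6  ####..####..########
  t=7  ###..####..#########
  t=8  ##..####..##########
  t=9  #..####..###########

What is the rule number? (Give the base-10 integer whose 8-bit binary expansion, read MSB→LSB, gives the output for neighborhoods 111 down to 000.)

143

  ###|#  b7=1 t=0,i=5
  ##.|.  b6=0 t=0,i=9
  #.#|.  b5=0 t=1,i=15
  #..|.  b4=0 t=0,i=10
  .##|#  b3=1 t=0,i=4
  .#.|#  b2=1 t=0,i=14
  ..#|#  b1=1 t=0,i=3
  ...|#  b0=1 t=0,i=0
  bits 10001111 = 143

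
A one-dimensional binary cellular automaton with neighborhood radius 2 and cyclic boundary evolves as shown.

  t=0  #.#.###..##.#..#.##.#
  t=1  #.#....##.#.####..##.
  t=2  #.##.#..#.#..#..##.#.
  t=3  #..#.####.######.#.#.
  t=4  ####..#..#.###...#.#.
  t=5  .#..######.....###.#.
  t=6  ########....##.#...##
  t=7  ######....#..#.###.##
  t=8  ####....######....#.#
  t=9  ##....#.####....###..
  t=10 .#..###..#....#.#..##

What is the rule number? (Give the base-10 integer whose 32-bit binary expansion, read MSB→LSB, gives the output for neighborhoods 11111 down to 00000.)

2319365047

  nb #####: next=#  (t=3,i=12, bit31=1)
  nb ####.: next=.  (t=1,i=14, bit30=0)
  nb ###.#: next=.  (t=3,i=8, bit29=0)
  nb ###..: next=.  (t=0,i=6, bit28=0)
  nb ##.##: next=#  (t=0,i=19, bit27=1)
  nb ##.#.: next=.  (t=0,i=1, bit26=0)
  nb ##..#: next=#  (t=0,i=7, bit25=1)
  nb ##...: next=.  (t=4,i=14, bit24=0)
  nb #.###: next=.  (t=0,i=4, bit23=0)
  nb #.##.: next=.  (t=0,i=17, bit22=0)
  nb #.#.#: next=#  (t=0,i=2, bit21=1)
  nb #.#..: next=#  (t=0,i=12, bit20=1)
  nb #..##: next=#  (t=0,i=8, bit19=1)
  nb #..#.: next=#  (t=0,i=14, bit18=1)
  nb #...#: next=#  (t=4,i=15, bit17=1)
  nb #....: next=.  (t=1,i=4, bit16=0)
  nb .####: next=#  (t=1,i=13, bit15=1)
  nb .###.: next=.  (t=0,i=5, bit14=0)
  nb .##.#: next=#  (t=0,i=0, bit13=1)
  nb .##..: next=#  (t=9,i=1, bit12=1)
  nb .#.##: next=.  (t=0,i=3, bit11=0)
  nb .#.#.: next=.  (t=1,i=1, bit10=0)
  nb .#..#: next=#  (t=0,i=13, bit9=1)
  nb .#...: next=#  (t=1,i=3, bit8=1)
  nb ..###: next=#  (t=5,i=4, bit7=1)
  nb ..##.: next=.  (t=0,i=9, bit6=0)
  nb ..#.#: next=#  (t=0,i=15, bit5=1)
  nb ..#..: next=#  (t=2,i=13, bit4=1)
  nb ...##: next=.  (t=1,i=6, bit3=0)
  nb ...#.: next=#  (t=4,i=16, bit2=1)
  nb ....#: next=#  (t=1,i=5, bit1=1)
  nb .....: next=#  (t=5,i=12, bit0=1)
  bits 10001010001111101011001110110111 = 2319365047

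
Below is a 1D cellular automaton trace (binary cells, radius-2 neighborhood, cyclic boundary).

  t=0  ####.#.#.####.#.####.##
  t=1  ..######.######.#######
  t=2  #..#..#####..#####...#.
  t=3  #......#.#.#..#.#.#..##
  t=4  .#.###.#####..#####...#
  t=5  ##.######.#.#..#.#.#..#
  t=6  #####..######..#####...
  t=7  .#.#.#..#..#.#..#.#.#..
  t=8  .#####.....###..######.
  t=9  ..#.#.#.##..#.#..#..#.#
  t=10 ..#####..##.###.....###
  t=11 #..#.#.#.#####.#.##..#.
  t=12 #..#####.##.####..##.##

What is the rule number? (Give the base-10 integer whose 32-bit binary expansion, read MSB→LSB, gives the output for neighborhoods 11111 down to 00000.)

  #####|.  b31=0 t=0,i=0
  ####.|#  b30=1 t=0,i=2
  ###.#|#  b29=1 t=0,i=3
  ###..|.  b28=0 t=1,i=22
  ##.##|#  b27=1 t=0,i=20
  ##.#.|#  b26=1 t=0,i=4
  ##..#|#  b25=1 t=1,i=0
  ##...|#  b24=1 t=2,i=18
  #.###|#  b23=1 t=0,i=9
  #.##.|.  b22=0 t=9,i=8
  #.#.#|#  b21=1 t=0,i=5
  #.#..|#  b20=1 t=2,i=0
  #..##|.  b19=0 t=1,i=1
  #..#.|.  b18=0 t=2,i=2
  #...#|.  b17=0 t=2,i=19
  #....|.  b16=0 t=3,i=2
  .####|#  b15=1 t=0,i=10
  .###.|#  b14=1 t=3,i=22
  .##.#|#  b13=1 t=10,i=10
  .##..|#  b12=1 t=9,i=9
  .#.##|.  b11=0 t=0,i=8
  .#.#.|#  b10=1 t=0,i=6
  .#..#|.  b9=0 t=2,i=1
  .#...|#  b8=1 t=7,i=21
  ..###|.  b7=0 t=1,i=2
  ..##.|#  b6=1 t=10,i=9
  ..#.#|#  b5=1 t=2,i=21
  ..#..|.  b4=0 t=2,i=3
  ...##|.  b3=0 t=6,i=22
  ...#.|.  b2=0 t=2,i=20
  ....#|#  b1=1 t=3,i=5
  .....|#  b0=1 t=3,i=3
  bits 01101111101100001111010101100011 = 1873868131

1873868131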